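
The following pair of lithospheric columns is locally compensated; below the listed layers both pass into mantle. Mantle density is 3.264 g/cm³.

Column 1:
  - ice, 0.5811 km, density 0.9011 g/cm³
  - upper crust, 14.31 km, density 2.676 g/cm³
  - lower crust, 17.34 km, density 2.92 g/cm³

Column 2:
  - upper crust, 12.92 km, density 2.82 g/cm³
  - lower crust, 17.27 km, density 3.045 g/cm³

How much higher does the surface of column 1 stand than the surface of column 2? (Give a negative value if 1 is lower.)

1.91 km

For any compensation level in the mantle, the mantle terms cancel and isostasy reduces to e = (Σt_1 − Σt_2) − (Σ(ρt)_1 − Σ(ρt)_2) / ρ_m.
Σt_1 = 32.2311 km; Σt_2 = 30.19 km; Σ(ρt)_1 = 89.4499892; Σ(ρt)_2 = 89.02155 (in km·g/cm³).
e = (32.2311 − 30.19) − (89.4499892 − 89.02155) / 3.264 = 1.91 km.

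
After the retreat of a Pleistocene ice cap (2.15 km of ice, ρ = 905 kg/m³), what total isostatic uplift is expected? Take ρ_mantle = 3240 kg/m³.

Removing the load lets mantle flow back in; uplift u satisfies ρ_ice t = ρ_m u.
u = t ρ_ice/ρ_m = 2.15 km × 905/3240 = 0.601 km.

0.601 km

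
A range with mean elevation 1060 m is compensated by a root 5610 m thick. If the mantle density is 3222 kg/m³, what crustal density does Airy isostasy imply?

ρ_c h = (ρ_m − ρ_c) r → ρ_c (h + r) = ρ_m r → ρ_c = ρ_m r / (h + r).
ρ_c = 3222 × 5610 m / (1060 m + 5610 m) = 2710 kg/m³.

2710 kg/m³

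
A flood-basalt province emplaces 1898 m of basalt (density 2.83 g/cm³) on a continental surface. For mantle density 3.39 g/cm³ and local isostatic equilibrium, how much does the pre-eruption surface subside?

1580 m

Subaerial loading: s = t ρ_load / ρ_m.
s = 1898 m × 2.83/3.39 = 1580 m.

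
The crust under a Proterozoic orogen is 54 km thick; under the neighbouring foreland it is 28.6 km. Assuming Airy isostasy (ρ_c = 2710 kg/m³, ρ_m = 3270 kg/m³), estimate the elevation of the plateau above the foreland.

4.35 km

Excess crust Δ = 54 km − 28.6 km = 25.4 km, split between elevation h and root r with h + r = Δ.
Airy balance ρ_c h = (ρ_m − ρ_c) r gives r = h ρ_c/(ρ_m − ρ_c), so h (1 + ρ_c/(ρ_m − ρ_c)) = Δ, i.e. h = Δ (ρ_m − ρ_c)/ρ_m.
h = 25.4 km × 560/3270 = 4.35 km.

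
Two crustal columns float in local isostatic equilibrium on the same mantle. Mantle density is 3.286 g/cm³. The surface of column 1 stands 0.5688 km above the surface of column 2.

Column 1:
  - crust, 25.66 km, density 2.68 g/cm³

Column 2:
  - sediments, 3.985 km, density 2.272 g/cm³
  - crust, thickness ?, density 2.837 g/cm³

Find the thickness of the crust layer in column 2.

Take the compensation level at the base of the deeper column (depth z_c below the surface of column 1) and equate Σ ρ_i t_i down to z_c; mantle fills any gap and the z_c terms cancel.
Column 1: 25.66×2.68 + (z_c − 25.66)×3.286
Column 2: 0.5688×0 + 3.985×2.272 + x×2.837 + (z_c − 0.5688 − 3.985 − x)×3.286
The z_c×3.286 term appears on both sides and cancels. Collect the known terms of each column as K = Σ(ρt)_known − 3.286 × (depth of known layers): K_1 = 68.7688 − 3.286×25.66 = −15.54996; K_2 = 9.05392 − 3.286×(0.5688 + 3.985) = −5.9098668.
Balance: K_1 = K_2 − x×(3.286 − 2.837), so x = (K_2 − K_1)/(3.286 − 2.837) = 9.64009/0.449 = 21.5 km.

21.5 km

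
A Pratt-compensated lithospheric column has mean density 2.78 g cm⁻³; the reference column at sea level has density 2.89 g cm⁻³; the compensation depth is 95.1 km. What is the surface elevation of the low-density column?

ρ_ref D = ρ (D + h) → h = D (ρ_ref − ρ)/ρ.
h = 95.1 km × (2.89 − 2.78)/2.78 = 3.76 km.

3.76 km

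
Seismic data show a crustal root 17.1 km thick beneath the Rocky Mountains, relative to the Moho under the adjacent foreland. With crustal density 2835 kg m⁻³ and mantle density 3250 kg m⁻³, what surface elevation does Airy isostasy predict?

2.5 km

Equating mass per unit area of the two columns: ρ_c h = (ρ_m − ρ_c) r.
h = r (ρ_m − ρ_c) / ρ_c = 17.1 km × (3250 − 2835) / 2835 = 2.5 km.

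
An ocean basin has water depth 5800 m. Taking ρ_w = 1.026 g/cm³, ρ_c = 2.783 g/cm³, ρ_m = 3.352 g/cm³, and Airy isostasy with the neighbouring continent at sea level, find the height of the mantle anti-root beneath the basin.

17900 m

In Airy isostatic equilibrium: replacing crust with seawater at the top is compensated by replacing crust with mantle at the base: d (ρ_c − ρ_w) = a (ρ_m − ρ_c).
a = d (ρ_c − ρ_w)/(ρ_m − ρ_c) = 5800 m × 1.757/0.569 = 17900 m.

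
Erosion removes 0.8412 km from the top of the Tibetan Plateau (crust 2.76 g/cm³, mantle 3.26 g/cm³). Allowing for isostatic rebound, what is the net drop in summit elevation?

Rebound u = e ρ_c/ρ_m = 0.8412 km × 2.76/3.26 = 0.7122 km.
Net surface drop = e − u = 0.8412 km − 0.7122 km = e (ρ_m − ρ_c)/ρ_m = 0.129 km.

0.129 km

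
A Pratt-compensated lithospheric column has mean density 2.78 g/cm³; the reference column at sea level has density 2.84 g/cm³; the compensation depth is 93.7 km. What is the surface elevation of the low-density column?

ρ_ref D = ρ (D + h) → h = D (ρ_ref − ρ)/ρ.
h = 93.7 km × (2.84 − 2.78)/2.78 = 2.02 km.

2.02 km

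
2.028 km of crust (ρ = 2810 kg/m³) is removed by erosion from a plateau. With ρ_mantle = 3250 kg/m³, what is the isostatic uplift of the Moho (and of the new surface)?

1.75 km

Unloading: uplift u = e ρ_c/ρ_m = 2.028 km × 2810/3250 = 1.75 km.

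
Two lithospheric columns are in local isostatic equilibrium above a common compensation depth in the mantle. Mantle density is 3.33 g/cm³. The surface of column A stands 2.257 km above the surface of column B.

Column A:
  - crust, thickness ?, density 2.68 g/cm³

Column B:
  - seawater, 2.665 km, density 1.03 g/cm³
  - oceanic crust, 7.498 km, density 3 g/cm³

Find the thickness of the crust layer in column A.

Take the compensation level at the base of the deeper column (depth z_c below the surface of column A) and equate Σ ρ_i t_i down to z_c; mantle fills any gap and the z_c terms cancel.
Column A: x×2.68 + (z_c − 0 − x)×3.33
Column B: 2.257×0 + 2.665×1.03 + 7.498×3 + (z_c − 2.257 − 10.163)×3.33
The z_c×3.33 term appears on both sides and cancels. Collect the known terms of each column as K = Σ(ρt)_known − 3.33 × (depth of known layers): K_A = 0 − 3.33×0 = 0; K_B = 25.23895 − 3.33×(2.257 + 10.163) = −16.11965.
Balance: K_A − x×(3.33 − 2.68) = K_B, so x = (K_A − K_B)/(3.33 − 2.68) = 16.1197/0.65 = 24.8 km.

24.8 km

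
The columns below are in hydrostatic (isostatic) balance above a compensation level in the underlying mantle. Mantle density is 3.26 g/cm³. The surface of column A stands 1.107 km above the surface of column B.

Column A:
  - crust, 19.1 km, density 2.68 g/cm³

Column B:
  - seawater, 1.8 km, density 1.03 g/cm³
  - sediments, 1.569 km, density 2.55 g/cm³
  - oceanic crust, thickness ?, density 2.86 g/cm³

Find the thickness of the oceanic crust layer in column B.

Take the compensation level at the base of the deeper column (depth z_c below the surface of column A) and equate Σ ρ_i t_i down to z_c; mantle fills any gap and the z_c terms cancel.
Column A: 19.1×2.68 + (z_c − 19.1)×3.26
Column B: 1.107×0 + 1.8×1.03 + 1.569×2.55 + x×2.86 + (z_c − 1.107 − 3.369 − x)×3.26
The z_c×3.26 term appears on both sides and cancels. Collect the known terms of each column as K = Σ(ρt)_known − 3.26 × (depth of known layers): K_A = 51.188 − 3.26×19.1 = −11.078; K_B = 5.85495 − 3.26×(1.107 + 3.369) = −8.73681.
Balance: K_A = K_B − x×(3.26 − 2.86), so x = (K_B − K_A)/(3.26 − 2.86) = 2.34119/0.4 = 5.85 km.

5.85 km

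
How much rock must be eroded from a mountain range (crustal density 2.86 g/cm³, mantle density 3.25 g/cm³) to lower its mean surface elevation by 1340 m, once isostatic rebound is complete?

11200 m

Net drop Δ = e − u = e − e ρ_c/ρ_m = e (ρ_m − ρ_c)/ρ_m.
e = Δ ρ_m/(ρ_m − ρ_c) = 1340 m × 3.25/0.39 = 11200 m.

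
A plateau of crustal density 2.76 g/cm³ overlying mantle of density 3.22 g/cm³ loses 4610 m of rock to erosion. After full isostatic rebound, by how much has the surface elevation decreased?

659 m

Rebound u = e ρ_c/ρ_m = 4610 m × 2.76/3.22 = 3951 m.
Net surface drop = e − u = 4610 m − 3951 m = e (ρ_m − ρ_c)/ρ_m = 659 m.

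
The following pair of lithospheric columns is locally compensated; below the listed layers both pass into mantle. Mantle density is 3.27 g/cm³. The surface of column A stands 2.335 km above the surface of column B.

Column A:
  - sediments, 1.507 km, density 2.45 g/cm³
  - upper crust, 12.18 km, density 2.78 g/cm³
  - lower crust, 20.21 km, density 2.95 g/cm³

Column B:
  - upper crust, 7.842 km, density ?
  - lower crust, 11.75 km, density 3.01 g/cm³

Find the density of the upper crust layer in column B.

Take the compensation level at the base of the deeper column (depth z_c below the surface of column A) and equate Σ ρ_i t_i down to z_c; mantle fills any gap and the z_c terms cancel.
Column A: 1.507×2.45 + 12.18×2.78 + 20.21×2.95 + (z_c − 33.897)×3.27
Column B: 2.335×0 + 7.842×ρ + 11.75×3.01 + (z_c − 2.335 − 19.592)×3.27
The z_c×3.27 term appears on both sides and cancels. Collect the known terms of each column as K = Σ(ρt)_known − 3.27 × (depth of known layers): K_A = 97.17205 − 3.27×33.897 = −13.67114; K_B = 35.3675 − 3.27×(2.335 + 19.592) = −36.33379.
Balance: K_A = K_B + 7.842×ρ, so ρ = (K_A − K_B)/7.842 = 22.6626/7.842 = 2.89 g/cm³.

2.89 g/cm³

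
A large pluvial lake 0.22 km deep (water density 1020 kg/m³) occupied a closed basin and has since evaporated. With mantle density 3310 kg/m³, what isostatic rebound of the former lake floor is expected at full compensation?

0.0678 km

u = d ρ_w/ρ_m = 0.22 km × 1020/3310 = 0.0678 km.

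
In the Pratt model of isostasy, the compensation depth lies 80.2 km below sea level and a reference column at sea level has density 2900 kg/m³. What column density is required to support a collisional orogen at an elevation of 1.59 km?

Pratt balance: ρ_ref D = ρ (D + h).
ρ = ρ_ref D/(D + h) = 2900 × 80.2 km/(80.2 km + 1.59 km) = 2840 kg/m³.

2840 kg/m³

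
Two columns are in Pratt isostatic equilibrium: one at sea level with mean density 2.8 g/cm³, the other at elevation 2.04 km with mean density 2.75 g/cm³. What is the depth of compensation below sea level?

112 km

ρ_ref D = ρ (D + h) → D (ρ_ref − ρ) = ρ h.
D = ρ h/(ρ_ref − ρ) = 2.75 × 2.04 km/(2.8 − 2.75) = 112 km.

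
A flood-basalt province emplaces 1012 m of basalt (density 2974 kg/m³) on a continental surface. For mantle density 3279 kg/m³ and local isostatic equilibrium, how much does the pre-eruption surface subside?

918 m

Subaerial loading: s = t ρ_load / ρ_m.
s = 1012 m × 2974/3279 = 918 m.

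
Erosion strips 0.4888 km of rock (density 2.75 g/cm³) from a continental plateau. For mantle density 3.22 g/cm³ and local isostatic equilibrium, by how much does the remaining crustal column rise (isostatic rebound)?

Unloading: uplift u = e ρ_c/ρ_m = 0.4888 km × 2.75/3.22 = 0.417 km.

0.417 km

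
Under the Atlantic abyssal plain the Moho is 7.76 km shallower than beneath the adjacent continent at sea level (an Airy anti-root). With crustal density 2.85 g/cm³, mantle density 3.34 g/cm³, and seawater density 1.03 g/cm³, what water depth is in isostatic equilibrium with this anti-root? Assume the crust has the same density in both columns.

Replacing a thickness d of crust by seawater at the top must be balanced by replacing crust with mantle at the base: d (ρ_c − ρ_w) = a (ρ_m − ρ_c).
d = a (ρ_m − ρ_c)/(ρ_c − ρ_w) = 7.76 km × 0.49/1.82 = 2.09 km.

2.09 km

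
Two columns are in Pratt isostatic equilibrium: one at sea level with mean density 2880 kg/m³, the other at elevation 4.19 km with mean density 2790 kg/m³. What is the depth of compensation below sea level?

130 km

ρ_ref D = ρ (D + h) → D (ρ_ref − ρ) = ρ h.
D = ρ h/(ρ_ref − ρ) = 2790 × 4.19 km/(2880 − 2790) = 130 km.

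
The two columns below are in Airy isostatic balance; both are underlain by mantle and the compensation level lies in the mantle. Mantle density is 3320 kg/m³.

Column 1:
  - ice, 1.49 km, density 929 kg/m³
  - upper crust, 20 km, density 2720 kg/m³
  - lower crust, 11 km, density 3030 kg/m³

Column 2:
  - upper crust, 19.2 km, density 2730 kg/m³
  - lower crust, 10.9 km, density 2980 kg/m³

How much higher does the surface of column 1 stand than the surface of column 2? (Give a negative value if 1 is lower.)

For any compensation level in the mantle, the mantle terms cancel and isostasy reduces to e = (Σt_1 − Σt_2) − (Σ(ρt)_1 − Σ(ρt)_2) / ρ_m.
Σt_1 = 32.49 km; Σt_2 = 30.1 km; Σ(ρt)_1 = 89114.21; Σ(ρt)_2 = 84898 (in km·kg/m³).
e = (32.49 − 30.1) − (89114.21 − 84898) / 3320 = 1.12 km.

1.12 km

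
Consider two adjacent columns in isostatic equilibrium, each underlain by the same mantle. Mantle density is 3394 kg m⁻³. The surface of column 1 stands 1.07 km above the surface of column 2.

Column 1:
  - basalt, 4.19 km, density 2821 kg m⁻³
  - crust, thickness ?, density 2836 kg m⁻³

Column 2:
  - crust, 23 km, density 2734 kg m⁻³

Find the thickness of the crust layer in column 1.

Take the compensation level at the base of the deeper column (depth z_c below the surface of column 1) and equate Σ ρ_i t_i down to z_c; mantle fills any gap and the z_c terms cancel.
Column 1: 4.19×2821 + x×2836 + (z_c − 4.19 − x)×3394
Column 2: 1.07×0 + 23×2734 + (z_c − 1.07 − 23)×3394
The z_c×3394 term appears on both sides and cancels. Collect the known terms of each column as K = Σ(ρt)_known − 3394 × (depth of known layers): K_1 = 11819.99 − 3394×4.19 = −2400.87; K_2 = 62882 − 3394×(1.07 + 23) = −18811.58.
Balance: K_1 − x×(3394 − 2836) = K_2, so x = (K_1 − K_2)/(3394 − 2836) = 16410.7/558 = 29.4 km.

29.4 km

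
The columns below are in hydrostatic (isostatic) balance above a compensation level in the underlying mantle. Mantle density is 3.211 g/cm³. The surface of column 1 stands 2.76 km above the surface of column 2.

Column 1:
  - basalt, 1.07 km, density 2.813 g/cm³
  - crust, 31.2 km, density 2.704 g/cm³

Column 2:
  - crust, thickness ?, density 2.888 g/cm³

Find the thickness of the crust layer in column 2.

22.9 km

Take the compensation level at the base of the deeper column (depth z_c below the surface of column 1) and equate Σ ρ_i t_i down to z_c; mantle fills any gap and the z_c terms cancel.
Column 1: 1.07×2.813 + 31.2×2.704 + (z_c − 32.27)×3.211
Column 2: 2.76×0 + x×2.888 + (z_c − 2.76 − 0 − x)×3.211
The z_c×3.211 term appears on both sides and cancels. Collect the known terms of each column as K = Σ(ρt)_known − 3.211 × (depth of known layers): K_1 = 87.37471 − 3.211×32.27 = −16.24426; K_2 = 0 − 3.211×(2.76 + 0) = −8.86236.
Balance: K_1 = K_2 − x×(3.211 − 2.888), so x = (K_2 − K_1)/(3.211 − 2.888) = 7.3819/0.323 = 22.9 km.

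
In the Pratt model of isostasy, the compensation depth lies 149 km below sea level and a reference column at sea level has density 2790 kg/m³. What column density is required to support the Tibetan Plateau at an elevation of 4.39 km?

2710 kg/m³

Pratt balance: ρ_ref D = ρ (D + h).
ρ = ρ_ref D/(D + h) = 2790 × 149 km/(149 km + 4.39 km) = 2710 kg/m³.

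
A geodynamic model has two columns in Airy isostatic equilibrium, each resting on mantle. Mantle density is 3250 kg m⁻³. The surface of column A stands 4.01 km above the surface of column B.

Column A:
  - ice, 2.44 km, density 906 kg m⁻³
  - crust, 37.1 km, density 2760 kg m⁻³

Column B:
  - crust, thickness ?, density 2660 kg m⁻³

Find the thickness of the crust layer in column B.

18.4 km

Take the compensation level at the base of the deeper column (depth z_c below the surface of column A) and equate Σ ρ_i t_i down to z_c; mantle fills any gap and the z_c terms cancel.
Column A: 2.44×906 + 37.1×2760 + (z_c − 39.54)×3250
Column B: 4.01×0 + x×2660 + (z_c − 4.01 − 0 − x)×3250
The z_c×3250 term appears on both sides and cancels. Collect the known terms of each column as K = Σ(ρt)_known − 3250 × (depth of known layers): K_A = 104606.64 − 3250×39.54 = −23898.36; K_B = 0 − 3250×(4.01 + 0) = −13032.5.
Balance: K_A = K_B − x×(3250 − 2660), so x = (K_B − K_A)/(3250 − 2660) = 10865.9/590 = 18.4 km.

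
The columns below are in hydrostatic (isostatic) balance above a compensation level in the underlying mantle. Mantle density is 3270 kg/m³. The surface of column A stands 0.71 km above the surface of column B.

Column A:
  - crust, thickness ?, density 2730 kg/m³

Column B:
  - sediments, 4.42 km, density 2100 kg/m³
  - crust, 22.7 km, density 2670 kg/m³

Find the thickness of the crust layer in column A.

Take the compensation level at the base of the deeper column (depth z_c below the surface of column A) and equate Σ ρ_i t_i down to z_c; mantle fills any gap and the z_c terms cancel.
Column A: x×2730 + (z_c − 0 − x)×3270
Column B: 0.71×0 + 4.42×2100 + 22.7×2670 + (z_c − 0.71 − 27.12)×3270
The z_c×3270 term appears on both sides and cancels. Collect the known terms of each column as K = Σ(ρt)_known − 3270 × (depth of known layers): K_A = 0 − 3270×0 = 0; K_B = 69891 − 3270×(0.71 + 27.12) = −21113.1.
Balance: K_A − x×(3270 − 2730) = K_B, so x = (K_A − K_B)/(3270 − 2730) = 21113.1/540 = 39.1 km.

39.1 km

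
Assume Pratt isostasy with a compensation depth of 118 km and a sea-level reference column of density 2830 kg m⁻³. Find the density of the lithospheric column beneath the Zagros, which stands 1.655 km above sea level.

Pratt balance: ρ_ref D = ρ (D + h).
ρ = ρ_ref D/(D + h) = 2830 × 118 km/(118 km + 1.655 km) = 2790 kg m⁻³.

2790 kg m⁻³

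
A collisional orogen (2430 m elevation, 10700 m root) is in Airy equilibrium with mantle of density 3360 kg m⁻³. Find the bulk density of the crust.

2740 kg m⁻³

ρ_c h = (ρ_m − ρ_c) r → ρ_c (h + r) = ρ_m r → ρ_c = ρ_m r / (h + r).
ρ_c = 3360 × 10700 m / (2430 m + 10700 m) = 2740 kg m⁻³.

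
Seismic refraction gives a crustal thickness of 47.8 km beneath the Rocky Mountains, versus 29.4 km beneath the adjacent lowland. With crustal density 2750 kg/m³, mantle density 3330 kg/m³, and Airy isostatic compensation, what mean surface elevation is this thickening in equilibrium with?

3.2 km

Excess crust Δ = 47.8 km − 29.4 km = 18.4 km, split between elevation h and root r with h + r = Δ.
Airy balance ρ_c h = (ρ_m − ρ_c) r gives r = h ρ_c/(ρ_m − ρ_c), so h (1 + ρ_c/(ρ_m − ρ_c)) = Δ, i.e. h = Δ (ρ_m − ρ_c)/ρ_m.
h = 18.4 km × 580/3330 = 3.2 km.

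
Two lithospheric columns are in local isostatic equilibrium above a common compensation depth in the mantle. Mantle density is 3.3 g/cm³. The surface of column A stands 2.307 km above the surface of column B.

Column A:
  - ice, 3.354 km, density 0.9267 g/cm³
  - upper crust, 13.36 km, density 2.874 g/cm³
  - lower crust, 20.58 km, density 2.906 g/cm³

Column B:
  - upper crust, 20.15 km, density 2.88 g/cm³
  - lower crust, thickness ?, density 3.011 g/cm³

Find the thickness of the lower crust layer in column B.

Take the compensation level at the base of the deeper column (depth z_c below the surface of column A) and equate Σ ρ_i t_i down to z_c; mantle fills any gap and the z_c terms cancel.
Column A: 3.354×0.9267 + 13.36×2.874 + 20.58×2.906 + (z_c − 37.294)×3.3
Column B: 2.307×0 + 20.15×2.88 + x×3.011 + (z_c − 2.307 − 20.15 − x)×3.3
The z_c×3.3 term appears on both sides and cancels. Collect the known terms of each column as K = Σ(ρt)_known − 3.3 × (depth of known layers): K_A = 101.310272 − 3.3×37.294 = −21.7599282; K_B = 58.032 − 3.3×(2.307 + 20.15) = −16.0761.
Balance: K_A = K_B − x×(3.3 − 3.011), so x = (K_B − K_A)/(3.3 − 3.011) = 5.68383/0.289 = 19.7 km.

19.7 km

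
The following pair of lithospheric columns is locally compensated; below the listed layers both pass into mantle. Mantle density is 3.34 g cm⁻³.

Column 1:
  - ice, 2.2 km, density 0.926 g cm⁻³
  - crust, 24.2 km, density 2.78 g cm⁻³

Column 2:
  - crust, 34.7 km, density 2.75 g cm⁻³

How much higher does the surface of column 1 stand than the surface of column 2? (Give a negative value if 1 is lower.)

For any compensation level in the mantle, the mantle terms cancel and isostasy reduces to e = (Σt_1 − Σt_2) − (Σ(ρt)_1 − Σ(ρt)_2) / ρ_m.
Σt_1 = 26.4 km; Σt_2 = 34.7 km; Σ(ρt)_1 = 69.3132; Σ(ρt)_2 = 95.425 (in km·g cm⁻³).
e = (26.4 − 34.7) − (69.3132 − 95.425) / 3.34 = −0.482 km.

−0.482 km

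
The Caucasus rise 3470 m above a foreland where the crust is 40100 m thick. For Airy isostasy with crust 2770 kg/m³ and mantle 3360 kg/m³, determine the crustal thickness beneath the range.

59900 m

Root depth r = h ρ_c / (ρ_m − ρ_c) = 3470 m × 2770 / 590 = 16290 m.
Total thickness = T + h + r = 40100 m + 3470 m + 16290 m = 59900 m.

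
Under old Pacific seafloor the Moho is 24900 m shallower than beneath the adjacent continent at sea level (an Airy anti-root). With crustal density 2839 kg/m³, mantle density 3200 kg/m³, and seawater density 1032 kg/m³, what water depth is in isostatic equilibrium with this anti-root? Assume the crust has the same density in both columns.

4970 m

Replacing a thickness d of crust by seawater at the top must be balanced by replacing crust with mantle at the base: d (ρ_c − ρ_w) = a (ρ_m − ρ_c).
d = a (ρ_m − ρ_c)/(ρ_c − ρ_w) = 24900 m × 361/1807 = 4970 m.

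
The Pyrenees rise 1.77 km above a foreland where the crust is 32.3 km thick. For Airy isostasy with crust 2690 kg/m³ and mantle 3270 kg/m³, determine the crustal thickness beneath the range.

42.3 km

Root depth r = h ρ_c / (ρ_m − ρ_c) = 1.77 km × 2690 / 580 = 8.209 km.
Total thickness = T + h + r = 32.3 km + 1.77 km + 8.209 km = 42.3 km.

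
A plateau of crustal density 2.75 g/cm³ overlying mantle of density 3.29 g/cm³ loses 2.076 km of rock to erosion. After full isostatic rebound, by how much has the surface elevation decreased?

Rebound u = e ρ_c/ρ_m = 2.076 km × 2.75/3.29 = 1.735 km.
Net surface drop = e − u = 2.076 km − 1.735 km = e (ρ_m − ρ_c)/ρ_m = 0.341 km.

0.341 km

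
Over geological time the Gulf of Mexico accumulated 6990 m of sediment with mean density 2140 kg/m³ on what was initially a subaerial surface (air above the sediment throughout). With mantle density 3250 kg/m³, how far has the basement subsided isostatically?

Subaerial load: s = t ρ_sed / ρ_m = 6990 m × 2140/3250 = 4600 m.

4600 m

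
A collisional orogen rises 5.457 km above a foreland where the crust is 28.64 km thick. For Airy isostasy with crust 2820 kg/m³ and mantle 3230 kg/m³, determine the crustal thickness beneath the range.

Root depth r = h ρ_c / (ρ_m − ρ_c) = 5.457 km × 2820 / 410 = 37.53 km.
Total thickness = T + h + r = 28.64 km + 5.457 km + 37.53 km = 71.6 km.

71.6 km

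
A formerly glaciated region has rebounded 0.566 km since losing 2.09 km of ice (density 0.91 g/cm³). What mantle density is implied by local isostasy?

ρ_m = ρ_ice t / u = 0.91 × 2.09 km/0.566 km = 3.36 g/cm³.

3.36 g/cm³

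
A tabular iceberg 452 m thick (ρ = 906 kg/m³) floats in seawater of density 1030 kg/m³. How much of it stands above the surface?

Floating equilibrium: submerged depth d = t ρ_obj/ρ_fluid = 452 m × 906/1030 = 397.6 m.
Freeboard = t − d = 452 m − 397.6 m = 54.4 m.

54.4 m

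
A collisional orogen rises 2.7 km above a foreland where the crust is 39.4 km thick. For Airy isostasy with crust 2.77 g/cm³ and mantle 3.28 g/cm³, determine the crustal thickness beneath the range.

56.8 km

Root depth r = h ρ_c / (ρ_m − ρ_c) = 2.7 km × 2.77 / 0.51 = 14.66 km.
Total thickness = T + h + r = 39.4 km + 2.7 km + 14.66 km = 56.8 km.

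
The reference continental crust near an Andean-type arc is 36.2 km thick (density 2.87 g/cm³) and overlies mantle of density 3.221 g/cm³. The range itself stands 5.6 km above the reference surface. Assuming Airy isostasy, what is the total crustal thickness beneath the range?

Root depth r = h ρ_c / (ρ_m − ρ_c) = 5.6 km × 2.87 / 0.351 = 45.79 km.
Total thickness = T + h + r = 36.2 km + 5.6 km + 45.79 km = 87.6 km.

87.6 km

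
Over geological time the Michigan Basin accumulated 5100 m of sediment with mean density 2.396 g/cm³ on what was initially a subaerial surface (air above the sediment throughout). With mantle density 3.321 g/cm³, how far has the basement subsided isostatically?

3680 m

Subaerial load: s = t ρ_sed / ρ_m = 5100 m × 2.396/3.321 = 3680 m.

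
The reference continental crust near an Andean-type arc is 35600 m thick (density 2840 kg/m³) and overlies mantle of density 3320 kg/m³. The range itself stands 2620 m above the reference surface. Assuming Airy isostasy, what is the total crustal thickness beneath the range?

53700 m

Root depth r = h ρ_c / (ρ_m − ρ_c) = 2620 m × 2840 / 480 = 15500 m.
Total thickness = T + h + r = 35600 m + 2620 m + 15500 m = 53700 m.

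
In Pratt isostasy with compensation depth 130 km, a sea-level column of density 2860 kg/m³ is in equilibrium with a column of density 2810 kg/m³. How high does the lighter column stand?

2.31 km

ρ_ref D = ρ (D + h) → h = D (ρ_ref − ρ)/ρ.
h = 130 km × (2860 − 2810)/2810 = 2.31 km.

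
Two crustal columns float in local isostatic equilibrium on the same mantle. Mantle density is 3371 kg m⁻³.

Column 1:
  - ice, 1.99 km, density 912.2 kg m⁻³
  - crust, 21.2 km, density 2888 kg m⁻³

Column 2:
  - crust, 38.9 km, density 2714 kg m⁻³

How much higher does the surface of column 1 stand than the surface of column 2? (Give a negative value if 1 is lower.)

−3.09 km

For any compensation level in the mantle, the mantle terms cancel and isostasy reduces to e = (Σt_1 − Σt_2) − (Σ(ρt)_1 − Σ(ρt)_2) / ρ_m.
Σt_1 = 23.19 km; Σt_2 = 38.9 km; Σ(ρt)_1 = 63040.878; Σ(ρt)_2 = 105574.6 (in km·kg m⁻³).
e = (23.19 − 38.9) − (63040.878 − 105574.6) / 3371 = −3.09 km.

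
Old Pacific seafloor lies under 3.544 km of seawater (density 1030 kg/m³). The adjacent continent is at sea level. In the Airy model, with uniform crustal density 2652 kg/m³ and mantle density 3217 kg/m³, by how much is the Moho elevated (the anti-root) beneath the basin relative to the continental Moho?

10.2 km

Equating mass per unit area of the two columns: replacing crust with seawater at the top is compensated by replacing crust with mantle at the base: d (ρ_c − ρ_w) = a (ρ_m − ρ_c).
a = d (ρ_c − ρ_w)/(ρ_m − ρ_c) = 3.544 km × 1622/565 = 10.2 km.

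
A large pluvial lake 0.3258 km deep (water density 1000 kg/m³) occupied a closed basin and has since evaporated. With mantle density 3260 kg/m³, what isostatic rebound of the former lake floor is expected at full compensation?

0.0999 km

u = d ρ_w/ρ_m = 0.3258 km × 1000/3260 = 0.0999 km.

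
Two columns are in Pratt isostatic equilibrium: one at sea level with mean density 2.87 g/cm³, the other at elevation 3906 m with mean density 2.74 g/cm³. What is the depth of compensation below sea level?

82300 m

ρ_ref D = ρ (D + h) → D (ρ_ref − ρ) = ρ h.
D = ρ h/(ρ_ref − ρ) = 2.74 × 3906 m/(2.87 − 2.74) = 82300 m.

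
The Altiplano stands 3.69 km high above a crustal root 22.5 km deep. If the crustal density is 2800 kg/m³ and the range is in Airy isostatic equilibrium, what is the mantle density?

3260 kg/m³

Airy balance: ρ_c h = (ρ_m − ρ_c) r → ρ_m = ρ_c (1 + h/r).
ρ_m = 2800 × (1 + 3.69 km/22.5 km) = 3260 kg/m³.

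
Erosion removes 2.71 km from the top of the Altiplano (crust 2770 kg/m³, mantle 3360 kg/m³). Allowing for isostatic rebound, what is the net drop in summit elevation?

Rebound u = e ρ_c/ρ_m = 2.71 km × 2770/3360 = 2.234 km.
Net surface drop = e − u = 2.71 km − 2.234 km = e (ρ_m − ρ_c)/ρ_m = 0.476 km.

0.476 km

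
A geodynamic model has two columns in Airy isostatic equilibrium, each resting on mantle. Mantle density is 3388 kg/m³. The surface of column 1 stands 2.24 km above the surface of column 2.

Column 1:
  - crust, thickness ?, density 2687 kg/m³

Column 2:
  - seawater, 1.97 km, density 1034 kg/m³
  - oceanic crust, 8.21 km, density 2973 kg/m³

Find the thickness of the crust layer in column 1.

22.3 km

Take the compensation level at the base of the deeper column (depth z_c below the surface of column 1) and equate Σ ρ_i t_i down to z_c; mantle fills any gap and the z_c terms cancel.
Column 1: x×2687 + (z_c − 0 − x)×3388
Column 2: 2.24×0 + 1.97×1034 + 8.21×2973 + (z_c − 2.24 − 10.18)×3388
The z_c×3388 term appears on both sides and cancels. Collect the known terms of each column as K = Σ(ρt)_known − 3388 × (depth of known layers): K_1 = 0 − 3388×0 = 0; K_2 = 26445.31 − 3388×(2.24 + 10.18) = −15633.65.
Balance: K_1 − x×(3388 − 2687) = K_2, so x = (K_1 − K_2)/(3388 − 2687) = 15633.6/701 = 22.3 km.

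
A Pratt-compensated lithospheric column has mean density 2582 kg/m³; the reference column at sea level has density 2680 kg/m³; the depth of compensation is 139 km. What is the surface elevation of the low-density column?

ρ_ref D = ρ (D + h) → h = D (ρ_ref − ρ)/ρ.
h = 139 km × (2680 − 2582)/2582 = 5.28 km.

5.28 km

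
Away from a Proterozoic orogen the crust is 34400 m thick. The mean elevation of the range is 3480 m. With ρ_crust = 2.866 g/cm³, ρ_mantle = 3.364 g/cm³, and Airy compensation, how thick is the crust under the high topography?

Root depth r = h ρ_c / (ρ_m − ρ_c) = 3480 m × 2.866 / 0.498 = 20030 m.
Total thickness = T + h + r = 34400 m + 3480 m + 20030 m = 57900 m.

57900 m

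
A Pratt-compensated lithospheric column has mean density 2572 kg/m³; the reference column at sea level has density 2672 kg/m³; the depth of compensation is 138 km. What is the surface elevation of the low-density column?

5.37 km

ρ_ref D = ρ (D + h) → h = D (ρ_ref − ρ)/ρ.
h = 138 km × (2672 − 2572)/2572 = 5.37 km.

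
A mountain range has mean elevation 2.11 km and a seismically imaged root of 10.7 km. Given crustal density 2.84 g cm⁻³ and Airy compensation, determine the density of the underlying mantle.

Airy balance: ρ_c h = (ρ_m − ρ_c) r → ρ_m = ρ_c (1 + h/r).
ρ_m = 2.84 × (1 + 2.11 km/10.7 km) = 3.4 g cm⁻³.

3.4 g cm⁻³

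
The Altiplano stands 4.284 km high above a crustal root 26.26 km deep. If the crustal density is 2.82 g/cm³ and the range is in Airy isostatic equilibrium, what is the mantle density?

3.28 g/cm³

Airy balance: ρ_c h = (ρ_m − ρ_c) r → ρ_m = ρ_c (1 + h/r).
ρ_m = 2.82 × (1 + 4.284 km/26.26 km) = 3.28 g/cm³.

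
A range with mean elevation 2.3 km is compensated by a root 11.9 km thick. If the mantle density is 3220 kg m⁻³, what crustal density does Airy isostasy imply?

2700 kg m⁻³

ρ_c h = (ρ_m − ρ_c) r → ρ_c (h + r) = ρ_m r → ρ_c = ρ_m r / (h + r).
ρ_c = 3220 × 11.9 km / (2.3 km + 11.9 km) = 2700 kg m⁻³.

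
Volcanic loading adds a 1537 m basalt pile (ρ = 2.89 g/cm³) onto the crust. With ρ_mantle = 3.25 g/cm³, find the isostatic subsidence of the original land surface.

1370 m

Subaerial loading: s = t ρ_load / ρ_m.
s = 1537 m × 2.89/3.25 = 1370 m.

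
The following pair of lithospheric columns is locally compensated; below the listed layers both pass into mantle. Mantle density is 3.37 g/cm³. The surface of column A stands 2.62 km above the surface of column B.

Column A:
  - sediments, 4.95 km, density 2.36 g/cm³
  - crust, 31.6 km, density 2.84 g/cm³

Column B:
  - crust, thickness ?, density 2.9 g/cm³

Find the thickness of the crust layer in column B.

27.5 km

Take the compensation level at the base of the deeper column (depth z_c below the surface of column A) and equate Σ ρ_i t_i down to z_c; mantle fills any gap and the z_c terms cancel.
Column A: 4.95×2.36 + 31.6×2.84 + (z_c − 36.55)×3.37
Column B: 2.62×0 + x×2.9 + (z_c − 2.62 − 0 − x)×3.37
The z_c×3.37 term appears on both sides and cancels. Collect the known terms of each column as K = Σ(ρt)_known − 3.37 × (depth of known layers): K_A = 101.426 − 3.37×36.55 = −21.7475; K_B = 0 − 3.37×(2.62 + 0) = −8.8294.
Balance: K_A = K_B − x×(3.37 − 2.9), so x = (K_B − K_A)/(3.37 − 2.9) = 12.9181/0.47 = 27.5 km.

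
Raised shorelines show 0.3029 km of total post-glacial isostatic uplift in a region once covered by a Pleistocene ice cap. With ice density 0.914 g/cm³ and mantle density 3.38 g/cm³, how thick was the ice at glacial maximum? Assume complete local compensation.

u = t ρ_ice/ρ_m → t = u ρ_m/ρ_ice = 0.3029 km × 3.38/0.914 = 1.12 km.

1.12 km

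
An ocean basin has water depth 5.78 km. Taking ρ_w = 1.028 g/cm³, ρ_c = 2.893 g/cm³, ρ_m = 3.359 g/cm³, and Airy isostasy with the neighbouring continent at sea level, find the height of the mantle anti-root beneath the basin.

Equating mass per unit area of the two columns: replacing crust with seawater at the top is compensated by replacing crust with mantle at the base: d (ρ_c − ρ_w) = a (ρ_m − ρ_c).
a = d (ρ_c − ρ_w)/(ρ_m − ρ_c) = 5.78 km × 1.865/0.466 = 23.1 km.

23.1 km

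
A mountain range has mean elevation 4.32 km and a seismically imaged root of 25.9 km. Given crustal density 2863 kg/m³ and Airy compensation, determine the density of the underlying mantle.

3340 kg/m³

Airy balance: ρ_c h = (ρ_m − ρ_c) r → ρ_m = ρ_c (1 + h/r).
ρ_m = 2863 × (1 + 4.32 km/25.9 km) = 3340 kg/m³.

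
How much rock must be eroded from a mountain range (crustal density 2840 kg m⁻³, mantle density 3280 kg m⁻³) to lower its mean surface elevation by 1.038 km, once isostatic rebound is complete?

7.74 km

Net drop Δ = e − u = e − e ρ_c/ρ_m = e (ρ_m − ρ_c)/ρ_m.
e = Δ ρ_m/(ρ_m − ρ_c) = 1.038 km × 3280/440 = 7.74 km.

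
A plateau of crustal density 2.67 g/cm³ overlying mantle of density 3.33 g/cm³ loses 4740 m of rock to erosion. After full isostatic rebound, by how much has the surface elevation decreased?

Rebound u = e ρ_c/ρ_m = 4740 m × 2.67/3.33 = 3801 m.
Net surface drop = e − u = 4740 m − 3801 m = e (ρ_m − ρ_c)/ρ_m = 939 m.

939 m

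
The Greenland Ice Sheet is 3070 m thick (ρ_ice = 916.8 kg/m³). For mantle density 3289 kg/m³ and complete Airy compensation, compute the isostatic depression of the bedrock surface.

856 m

Isostatic balance requires: the ice load ρ_ice t is balanced by mantle displaced below, ρ_m s.
s = t ρ_ice / ρ_m = 3070 m × 916.8/3289 = 856 m.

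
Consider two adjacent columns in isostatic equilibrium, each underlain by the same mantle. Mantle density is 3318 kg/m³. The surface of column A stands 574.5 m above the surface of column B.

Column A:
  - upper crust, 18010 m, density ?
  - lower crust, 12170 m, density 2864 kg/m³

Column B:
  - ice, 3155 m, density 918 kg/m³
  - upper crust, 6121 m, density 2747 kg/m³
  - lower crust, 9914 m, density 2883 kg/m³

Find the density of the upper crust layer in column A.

Take the compensation level at the base of the deeper column (depth z_c below the surface of column A) and equate Σ ρ_i t_i down to z_c; mantle fills any gap and the z_c terms cancel.
Column A: 18010×ρ + 12170×2864 + (z_c − 30180)×3318
Column B: 574.5×0 + 3155×918 + 6121×2747 + 9914×2883 + (z_c − 574.5 − 19190)×3318
The z_c×3318 term appears on both sides and cancels. Collect the known terms of each column as K = Σ(ρt)_known − 3318 × (depth of known layers): K_A = 34854880 − 3318×30180 = −65282360; K_B = 48292739 − 3318×(574.5 + 19190) = −17285872.
Balance: K_A + 18010×ρ = K_B, so ρ = (K_B − K_A)/18010 = 47996500/18010 = 2660 kg/m³.

2660 kg/m³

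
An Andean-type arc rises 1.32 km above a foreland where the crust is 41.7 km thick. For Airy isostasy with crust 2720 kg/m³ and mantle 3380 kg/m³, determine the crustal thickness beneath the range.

48.5 km

Root depth r = h ρ_c / (ρ_m − ρ_c) = 1.32 km × 2720 / 660 = 5.44 km.
Total thickness = T + h + r = 41.7 km + 1.32 km + 5.44 km = 48.5 km.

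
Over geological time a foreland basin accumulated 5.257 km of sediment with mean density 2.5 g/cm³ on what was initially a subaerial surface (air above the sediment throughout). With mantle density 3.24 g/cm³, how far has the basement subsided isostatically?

Subaerial load: s = t ρ_sed / ρ_m = 5.257 km × 2.5/3.24 = 4.06 km.

4.06 km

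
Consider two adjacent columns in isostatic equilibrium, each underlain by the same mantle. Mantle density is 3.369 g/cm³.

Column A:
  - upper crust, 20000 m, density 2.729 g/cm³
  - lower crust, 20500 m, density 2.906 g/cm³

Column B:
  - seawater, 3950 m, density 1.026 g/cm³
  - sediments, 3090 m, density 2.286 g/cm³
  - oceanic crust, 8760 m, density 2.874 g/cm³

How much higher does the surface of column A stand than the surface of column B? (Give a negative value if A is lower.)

1590 m

For any compensation level in the mantle, the mantle terms cancel and isostasy reduces to e = (Σt_A − Σt_B) − (Σ(ρt)_A − Σ(ρt)_B) / ρ_m.
Σt_A = 40500 m; Σt_B = 15800 m; Σ(ρt)_A = 114153; Σ(ρt)_B = 36292.68 (in m·g/cm³).
e = (40500 − 15800) − (114153 − 36292.68) / 3.369 = 1590 m.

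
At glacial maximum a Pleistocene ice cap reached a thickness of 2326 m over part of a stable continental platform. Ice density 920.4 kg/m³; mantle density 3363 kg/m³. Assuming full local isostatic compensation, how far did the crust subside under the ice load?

637 m

Isostatic balance requires: the ice load ρ_ice t is balanced by mantle displaced below, ρ_m s.
s = t ρ_ice / ρ_m = 2326 m × 920.4/3363 = 637 m.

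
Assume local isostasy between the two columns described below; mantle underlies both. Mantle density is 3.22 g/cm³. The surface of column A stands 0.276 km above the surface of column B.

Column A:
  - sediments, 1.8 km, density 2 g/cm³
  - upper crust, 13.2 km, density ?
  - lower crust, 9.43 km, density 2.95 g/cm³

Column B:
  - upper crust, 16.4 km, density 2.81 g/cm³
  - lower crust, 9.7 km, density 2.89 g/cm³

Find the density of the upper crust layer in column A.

2.76 g/cm³

Take the compensation level at the base of the deeper column (depth z_c below the surface of column A) and equate Σ ρ_i t_i down to z_c; mantle fills any gap and the z_c terms cancel.
Column A: 1.8×2 + 13.2×ρ + 9.43×2.95 + (z_c − 24.43)×3.22
Column B: 0.276×0 + 16.4×2.81 + 9.7×2.89 + (z_c − 0.276 − 26.1)×3.22
The z_c×3.22 term appears on both sides and cancels. Collect the known terms of each column as K = Σ(ρt)_known − 3.22 × (depth of known layers): K_A = 31.4185 − 3.22×24.43 = −47.2461; K_B = 74.117 − 3.22×(0.276 + 26.1) = −10.81372.
Balance: K_A + 13.2×ρ = K_B, so ρ = (K_B − K_A)/13.2 = 36.4324/13.2 = 2.76 g/cm³.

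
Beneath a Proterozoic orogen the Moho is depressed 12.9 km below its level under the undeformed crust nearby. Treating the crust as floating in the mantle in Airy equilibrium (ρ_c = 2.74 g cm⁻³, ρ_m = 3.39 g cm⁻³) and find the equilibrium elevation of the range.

Isostatic balance requires: ρ_c h = (ρ_m − ρ_c) r.
h = r (ρ_m − ρ_c) / ρ_c = 12.9 km × (3.39 − 2.74) / 2.74 = 3.06 km.

3.06 km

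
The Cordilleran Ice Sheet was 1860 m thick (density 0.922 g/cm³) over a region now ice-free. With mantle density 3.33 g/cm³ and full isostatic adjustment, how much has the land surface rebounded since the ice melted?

515 m

Removing the load lets mantle flow back in; uplift u satisfies ρ_ice t = ρ_m u.
u = t ρ_ice/ρ_m = 1860 m × 0.922/3.33 = 515 m.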